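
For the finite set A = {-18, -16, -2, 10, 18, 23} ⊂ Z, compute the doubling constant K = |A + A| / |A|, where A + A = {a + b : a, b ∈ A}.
K = |A + A| / |A| = 21/6 = 7/2

Enumerate A + A = {a + b : a, b ∈ A}. With |A| = 6, there are |A|^2 = 36 ordered sum pairs; collecting distinct values, A + A = {-36, -34, -32, -20, -18, -8, -6, -4, 0, 2, 5, 7, 8, 16, 20, 21, 28, 33, 36, 41, 46}, so |A + A| = 21. Thus K = 21/6 = 7/2. For comparison, the minimum possible |A + A| over all 6-element sets is 2·6 − 1 = 11 (so min K = 11/6), attained only by arithmetic progressions.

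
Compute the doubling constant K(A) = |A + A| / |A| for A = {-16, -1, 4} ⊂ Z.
K = |A + A| / |A| = 6/3 = 2

Enumerate A + A = {a + b : a, b ∈ A}. With |A| = 3, there are |A|^2 = 9 ordered sum pairs; collecting distinct values, A + A = {-32, -17, -12, -2, 3, 8}, so |A + A| = 6. Thus K = 6/3 = 2. For comparison, the minimum possible |A + A| over all 3-element sets is 2·3 − 1 = 5 (so min K = 5/3), attained only by arithmetic progressions.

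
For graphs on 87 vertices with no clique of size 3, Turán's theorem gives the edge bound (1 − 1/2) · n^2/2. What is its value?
Turán density bound = (1/2) · 87^2/2 = 7569/4 ≈ 1892.25

Turán's theorem: ex(n, K_{r+1}) is achieved by the complete r-partite Turán graph T(n, r) with parts as balanced as possible, and is at most (1 − 1/r) · n^2/2. For r = 2, n = 87: the density bound is (1/2) · 7569/2 = 7569/4 ≈ 1892.25. The integer-valued extremum is e(T(87, 2)) = 1892, which is strictly less than the density bound 7569/4 since 2 ∤ 87 (the parts of T(87, 2) cannot all be equal).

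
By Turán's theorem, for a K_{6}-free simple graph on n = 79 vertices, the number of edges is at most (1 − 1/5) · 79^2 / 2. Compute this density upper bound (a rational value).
Turán density bound = (4/5) · 79^2/2 = 12482/5 ≈ 2496.4

Turán's theorem: ex(n, K_{r+1}) is achieved by the complete r-partite Turán graph T(n, r) with parts as balanced as possible, and is at most (1 − 1/r) · n^2/2. For r = 5, n = 79: the density bound is (4/5) · 6241/2 = 12482/5 ≈ 2496.4. The integer-valued extremum is e(T(79, 5)) = 2496, which is strictly less than the density bound 12482/5 since 5 ∤ 79 (the parts of T(79, 5) cannot all be equal).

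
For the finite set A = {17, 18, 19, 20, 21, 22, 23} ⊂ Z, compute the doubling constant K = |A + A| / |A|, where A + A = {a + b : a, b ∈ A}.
K = |A + A| / |A| = 13/7

Enumerate A + A = {a + b : a, b ∈ A}. With |A| = 7, there are |A|^2 = 49 ordered sum pairs; collecting distinct values, A + A = {34, 35, 36, 37, 38, 39, 40, 41, 42, 43, 44, 45, 46}, so |A + A| = 13. Thus K = 13/7. Here |A + A| = 2|A| − 1 = 13, the minimum possible — so K = 13/7 is minimal, which holds iff A is an arithmetic progression.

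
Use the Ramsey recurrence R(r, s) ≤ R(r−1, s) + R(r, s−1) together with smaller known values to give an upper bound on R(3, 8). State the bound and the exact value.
R(3, 8) ≤ R(2, 8) + R(3, 7) = 8 + 23 = 31; exact value R(3, 8) = 28.

The Erdős–Szekeres recurrence R(r, s) ≤ R(r−1, s) + R(r, s−1) applied to (r, s) = (3, 8) gives
  R(3, 8) ≤ R(2, 8) + R(3, 7) = 8 + 23 = 31.
(Recall R(2, k) = k and R is symmetric.) The recurrence is not tight here (it gives 31, but the exact value is R(3, 8) = 28); the tight upper bound requires a sharper argument than the simple recurrence, combined with a lower-bound construction on K_{27}.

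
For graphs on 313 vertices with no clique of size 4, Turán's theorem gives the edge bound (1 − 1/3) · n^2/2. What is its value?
Turán density bound = (2/3) · 313^2/2 = 97969/3 ≈ 32656.3333

Turán's theorem: ex(n, K_{r+1}) is achieved by the complete r-partite Turán graph T(n, r) with parts as balanced as possible, and is at most (1 − 1/r) · n^2/2. For r = 3, n = 313: the density bound is (2/3) · 97969/2 = 97969/3 ≈ 32656.3333. The integer-valued extremum is e(T(313, 3)) = 32656, which is strictly less than the density bound 97969/3 since 3 ∤ 313 (the parts of T(313, 3) cannot all be equal).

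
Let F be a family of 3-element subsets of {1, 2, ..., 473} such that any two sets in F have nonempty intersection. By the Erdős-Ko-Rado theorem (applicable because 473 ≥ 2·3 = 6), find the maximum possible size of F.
max |F| = C(472, 2) = 111156

The Erdős-Ko-Rado theorem states: for n ≥ 2k, an intersecting family of k-subsets of an n-element set has size at most C(n − 1, k − 1), with equality for 'star' families {A ⊆ [n] : |A| = k, i ∈ A} (fix an element i). For n = 473, k = 3: C(472, 2) = 111156.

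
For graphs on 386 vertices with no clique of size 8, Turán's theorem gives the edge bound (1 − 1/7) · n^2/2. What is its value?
Turán density bound = (6/7) · 386^2/2 = 446988/7 ≈ 63855.4286

Turán's theorem: ex(n, K_{r+1}) is achieved by the complete r-partite Turán graph T(n, r) with parts as balanced as possible, and is at most (1 − 1/r) · n^2/2. For r = 7, n = 386: the density bound is (6/7) · 148996/2 = 446988/7 ≈ 63855.4286. The integer-valued extremum is e(T(386, 7)) = 63855, which is strictly less than the density bound 446988/7 since 7 ∤ 386 (the parts of T(386, 7) cannot all be equal).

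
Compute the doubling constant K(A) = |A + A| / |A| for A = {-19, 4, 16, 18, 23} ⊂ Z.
K = |A + A| / |A| = 15/5 = 3

Enumerate A + A = {a + b : a, b ∈ A}. With |A| = 5, there are |A|^2 = 25 ordered sum pairs; collecting distinct values, A + A = {-38, -15, -3, -1, 4, 8, 20, 22, 27, 32, 34, 36, 39, 41, 46}, so |A + A| = 15. Thus K = 15/5 = 3. For comparison, the minimum possible |A + A| over all 5-element sets is 2·5 − 1 = 9 (so min K = 9/5), attained only by arithmetic progressions.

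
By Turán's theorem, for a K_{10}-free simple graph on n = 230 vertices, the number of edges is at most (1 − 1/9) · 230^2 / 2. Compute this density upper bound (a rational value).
Turán density bound = (8/9) · 230^2/2 = 211600/9 ≈ 23511.1111

Turán's theorem: ex(n, K_{r+1}) is achieved by the complete r-partite Turán graph T(n, r) with parts as balanced as possible, and is at most (1 − 1/r) · n^2/2. For r = 9, n = 230: the density bound is (8/9) · 52900/2 = 211600/9 ≈ 23511.1111. The integer-valued extremum is e(T(230, 9)) = 23510, which is strictly less than the density bound 211600/9 since 9 ∤ 230 (the parts of T(230, 9) cannot all be equal).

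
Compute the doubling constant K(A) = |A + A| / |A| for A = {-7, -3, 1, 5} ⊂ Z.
K = |A + A| / |A| = 7/4

Enumerate A + A = {a + b : a, b ∈ A}. With |A| = 4, there are |A|^2 = 16 ordered sum pairs; collecting distinct values, A + A = {-14, -10, -6, -2, 2, 6, 10}, so |A + A| = 7. Thus K = 7/4. Here |A + A| = 2|A| − 1 = 7, the minimum possible — so K = 7/4 is minimal, which holds iff A is an arithmetic progression.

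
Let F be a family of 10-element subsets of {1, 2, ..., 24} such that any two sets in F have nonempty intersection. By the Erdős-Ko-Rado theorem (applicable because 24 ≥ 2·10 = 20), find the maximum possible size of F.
max |F| = C(23, 9) = 817190

Erdős-Ko-Rado (1961): when n ≥ 2k, max |F| = C(n−1, k−1). The bound is attained by the star {A : i ∈ A} for any fixed i ∈ [n]. Here C(24−1, 10−1) = C(23, 9) = 817190.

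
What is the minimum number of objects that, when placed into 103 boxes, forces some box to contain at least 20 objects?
n = (20 − 1)·103 + 1 = 1958

By the generalised pigeonhole principle, to guarantee some box contains ≥ r objects we need more than (r − 1) · k objects total. Threshold: n = (r − 1) · k + 1. With r = 20 and k = 103: n = 19 · 103 + 1 = 1957 + 1 = 1958. For n = 1957 = 19 · 103, we can put exactly 19 objects in every box, avoiding 20 in any single one — so 1958 is tight.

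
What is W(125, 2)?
W(125, 2) = 125 + 1 = 126

A 2-term AP is any pair of integers, so a monochromatic 2-AP exists iff some colour is used at least twice. With 125 colours, the colouring i ↦ i on {1, ..., 125} uses each colour once, avoiding any monochromatic pair, so W(125, 2) > 125. For {1, ..., 126}, pigeonhole forces two integers of the same colour, which form a monochromatic 2-AP. Hence W(125, 2) = 126.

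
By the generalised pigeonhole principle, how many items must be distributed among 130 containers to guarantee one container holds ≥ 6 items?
n = (6 − 1)·130 + 1 = 651

By the generalised pigeonhole principle, to guarantee some box contains ≥ r objects we need more than (r − 1) · k objects total. Threshold: n = (r − 1) · k + 1. With r = 6 and k = 130: n = 5 · 130 + 1 = 650 + 1 = 651. For n = 650 = 5 · 130, we can put exactly 5 objects in every box, avoiding 6 in any single one — so 651 is tight.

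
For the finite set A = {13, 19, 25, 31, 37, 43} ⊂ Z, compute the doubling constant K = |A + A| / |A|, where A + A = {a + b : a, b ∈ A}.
K = |A + A| / |A| = 11/6

Enumerate A + A = {a + b : a, b ∈ A}. With |A| = 6, there are |A|^2 = 36 ordered sum pairs; collecting distinct values, A + A = {26, 32, 38, 44, 50, 56, 62, 68, 74, 80, 86}, so |A + A| = 11. Thus K = 11/6. Here |A + A| = 2|A| − 1 = 11, the minimum possible — so K = 11/6 is minimal, which holds iff A is an arithmetic progression.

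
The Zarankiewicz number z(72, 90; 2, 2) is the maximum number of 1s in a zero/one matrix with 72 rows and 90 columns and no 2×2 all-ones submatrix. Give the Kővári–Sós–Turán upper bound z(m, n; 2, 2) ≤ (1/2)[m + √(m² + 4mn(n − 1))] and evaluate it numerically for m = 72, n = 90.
z(72, 90; 2, 2) ≤ (1/2)[72 + √(72² + 4·72·90·89)] = (1/2)[72 + √2312064] = 796.2736

Kővári–Sós–Turán: let r_1, ..., r_72 be the row sums and z = Σ r_i the total number of 1s. Each pair of columns can share at most one row with both entries 1 (else a 2×2 all-ones block appears), so Σ_i C(r_i, 2) ≤ C(90, 2) = 4005. By convexity Σ_i C(r_i, 2) ≥ 72·C(z/72, 2) = z(z − 72)/(2·72), giving z² − 72z − 72·90·89 ≤ 0 and hence z ≤ (1/2)[72 + √(5184 + 4·576720)] = (1/2)[72 + √2312064] ≈ (1/2)(72 + 1520.5473) = 796.2736.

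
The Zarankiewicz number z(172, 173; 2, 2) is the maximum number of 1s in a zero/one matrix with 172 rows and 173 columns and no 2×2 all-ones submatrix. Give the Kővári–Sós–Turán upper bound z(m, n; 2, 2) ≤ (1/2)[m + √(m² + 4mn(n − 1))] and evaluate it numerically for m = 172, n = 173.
z(172, 173; 2, 2) ≤ (1/2)[172 + √(172² + 4·172·173·172)] = (1/2)[172 + √20501712] = 2349.9408

Kővári–Sós–Turán: let r_1, ..., r_172 be the row sums and z = Σ r_i the total number of 1s. Each pair of columns can share at most one row with both entries 1 (else a 2×2 all-ones block appears), so Σ_i C(r_i, 2) ≤ C(173, 2) = 14878. By convexity Σ_i C(r_i, 2) ≥ 172·C(z/172, 2) = z(z − 172)/(2·172), giving z² − 172z − 172·173·172 ≤ 0 and hence z ≤ (1/2)[172 + √(29584 + 4·5118032)] = (1/2)[172 + √20501712] ≈ (1/2)(172 + 4527.8816) = 2349.9408.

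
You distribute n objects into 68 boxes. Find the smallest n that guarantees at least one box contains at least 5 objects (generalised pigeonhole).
n = (5 − 1)·68 + 1 = 273

By the generalised pigeonhole principle, to guarantee some box contains ≥ r objects we need more than (r − 1) · k objects total. Threshold: n = (r − 1) · k + 1. With r = 5 and k = 68: n = 4 · 68 + 1 = 272 + 1 = 273. For n = 272 = 4 · 68, we can put exactly 4 objects in every box, avoiding 5 in any single one — so 273 is tight.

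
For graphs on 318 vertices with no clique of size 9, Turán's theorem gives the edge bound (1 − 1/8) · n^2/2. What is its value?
Turán density bound = (7/8) · 318^2/2 = 176967/4 ≈ 44241.75

Turán's theorem: ex(n, K_{r+1}) is achieved by the complete r-partite Turán graph T(n, r) with parts as balanced as possible, and is at most (1 − 1/r) · n^2/2. For r = 8, n = 318: the density bound is (7/8) · 101124/2 = 176967/4 ≈ 44241.75. The integer-valued extremum is e(T(318, 8)) = 44241, which is strictly less than the density bound 176967/4 since 8 ∤ 318 (the parts of T(318, 8) cannot all be equal).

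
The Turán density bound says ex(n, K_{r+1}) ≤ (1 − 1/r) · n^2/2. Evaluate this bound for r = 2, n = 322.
Turán density bound = (1/2) · 322^2/2 = 25921

Turán's theorem: ex(n, K_{r+1}) is achieved by the complete r-partite Turán graph T(n, r) with parts as balanced as possible, and is at most (1 − 1/r) · n^2/2. For r = 2, n = 322: the density bound is (1/2) · 103684/2 = 25921. Since 2 ∣ 322, the Turán graph T(322, 2) has parts of equal size 161, and its edge count e(T(322, 2)) = 25921 attains the density bound exactly.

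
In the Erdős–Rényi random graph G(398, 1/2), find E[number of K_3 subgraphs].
E[# K_3] = C(398, 3) · (1/2)^C(3, 2) = 10428396 / 2^3 = 2607099/2 = 1303549.5

For each 3-subset S of vertices (there are C(398, 3) = 10428396 such S), let X_S = 1 if S induces a K_3 (all C(3, 2) = 3 edges present). Then P(X_S = 1) = (1/2)^3 = 1/8. By linearity of expectation, E[# K_3] = C(398, 3) · (1/2)^3 = 10428396 / 8 = 2607099/2 = 1303549.5.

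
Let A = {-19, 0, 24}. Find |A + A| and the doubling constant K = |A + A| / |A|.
K = |A + A| / |A| = 6/3 = 2

Enumerate A + A = {a + b : a, b ∈ A}. With |A| = 3, there are |A|^2 = 9 ordered sum pairs; collecting distinct values, A + A = {-38, -19, 0, 5, 24, 48}, so |A + A| = 6. Thus K = 6/3 = 2. For comparison, the minimum possible |A + A| over all 3-element sets is 2·3 − 1 = 5 (so min K = 5/3), attained only by arithmetic progressions.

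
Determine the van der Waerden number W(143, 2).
W(143, 2) = 143 + 1 = 144

A 2-term AP is any pair of integers, so a monochromatic 2-AP exists iff some colour is used at least twice. With 143 colours, the colouring i ↦ i on {1, ..., 143} uses each colour once, avoiding any monochromatic pair, so W(143, 2) > 143. For {1, ..., 144}, pigeonhole forces two integers of the same colour, which form a monochromatic 2-AP. Hence W(143, 2) = 144.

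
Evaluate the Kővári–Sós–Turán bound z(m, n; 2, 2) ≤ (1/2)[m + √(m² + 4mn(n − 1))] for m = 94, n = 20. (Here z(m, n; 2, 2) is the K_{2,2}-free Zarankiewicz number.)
z(94, 20; 2, 2) ≤ (1/2)[94 + √(94² + 4·94·20·19)] = (1/2)[94 + √151716] = 241.7537

Kővári–Sós–Turán: let r_1, ..., r_94 be the row sums and z = Σ r_i the total number of 1s. Each pair of columns can share at most one row with both entries 1 (else a 2×2 all-ones block appears), so Σ_i C(r_i, 2) ≤ C(20, 2) = 190. By convexity Σ_i C(r_i, 2) ≥ 94·C(z/94, 2) = z(z − 94)/(2·94), giving z² − 94z − 94·20·19 ≤ 0 and hence z ≤ (1/2)[94 + √(8836 + 4·35720)] = (1/2)[94 + √151716] ≈ (1/2)(94 + 389.5074) = 241.7537.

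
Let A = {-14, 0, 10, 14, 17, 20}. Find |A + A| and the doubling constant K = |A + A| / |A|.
K = |A + A| / |A| = 18/6 = 3

Enumerate A + A = {a + b : a, b ∈ A}. With |A| = 6, there are |A|^2 = 36 ordered sum pairs; collecting distinct values, A + A = {-28, -14, -4, 0, 3, 6, 10, 14, 17, 20, 24, 27, 28, 30, 31, 34, 37, 40}, so |A + A| = 18. Thus K = 18/6 = 3. For comparison, the minimum possible |A + A| over all 6-element sets is 2·6 − 1 = 11 (so min K = 11/6), attained only by arithmetic progressions.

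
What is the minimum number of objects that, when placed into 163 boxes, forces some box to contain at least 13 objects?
n = (13 − 1)·163 + 1 = 1957

By the generalised pigeonhole principle, to guarantee some box contains ≥ r objects we need more than (r − 1) · k objects total. Threshold: n = (r − 1) · k + 1. With r = 13 and k = 163: n = 12 · 163 + 1 = 1956 + 1 = 1957. For n = 1956 = 12 · 163, we can put exactly 12 objects in every box, avoiding 13 in any single one — so 1957 is tight.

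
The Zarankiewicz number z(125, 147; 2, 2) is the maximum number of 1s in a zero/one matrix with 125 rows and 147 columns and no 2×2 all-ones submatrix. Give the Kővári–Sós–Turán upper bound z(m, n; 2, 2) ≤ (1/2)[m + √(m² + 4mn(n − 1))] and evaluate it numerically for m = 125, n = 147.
z(125, 147; 2, 2) ≤ (1/2)[125 + √(125² + 4·125·147·146)] = (1/2)[125 + √10746625] = 1701.6023

Kővári–Sós–Turán: let r_1, ..., r_125 be the row sums and z = Σ r_i the total number of 1s. Each pair of columns can share at most one row with both entries 1 (else a 2×2 all-ones block appears), so Σ_i C(r_i, 2) ≤ C(147, 2) = 10731. By convexity Σ_i C(r_i, 2) ≥ 125·C(z/125, 2) = z(z − 125)/(2·125), giving z² − 125z − 125·147·146 ≤ 0 and hence z ≤ (1/2)[125 + √(15625 + 4·2682750)] = (1/2)[125 + √10746625] ≈ (1/2)(125 + 3278.2045) = 1701.6023.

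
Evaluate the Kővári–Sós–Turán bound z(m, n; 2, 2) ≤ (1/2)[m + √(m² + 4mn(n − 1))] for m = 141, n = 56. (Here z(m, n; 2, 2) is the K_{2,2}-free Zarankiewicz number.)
z(141, 56; 2, 2) ≤ (1/2)[141 + √(141² + 4·141·56·55)] = (1/2)[141 + √1757001] = 733.2596

Kővári–Sós–Turán: let r_1, ..., r_141 be the row sums and z = Σ r_i the total number of 1s. Each pair of columns can share at most one row with both entries 1 (else a 2×2 all-ones block appears), so Σ_i C(r_i, 2) ≤ C(56, 2) = 1540. By convexity Σ_i C(r_i, 2) ≥ 141·C(z/141, 2) = z(z − 141)/(2·141), giving z² − 141z − 141·56·55 ≤ 0 and hence z ≤ (1/2)[141 + √(19881 + 4·434280)] = (1/2)[141 + √1757001] ≈ (1/2)(141 + 1325.5191) = 733.2596.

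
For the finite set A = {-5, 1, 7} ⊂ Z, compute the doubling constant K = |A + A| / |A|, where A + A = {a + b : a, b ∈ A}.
K = |A + A| / |A| = 5/3

Enumerate A + A = {a + b : a, b ∈ A}. With |A| = 3, there are |A|^2 = 9 ordered sum pairs; collecting distinct values, A + A = {-10, -4, 2, 8, 14}, so |A + A| = 5. Thus K = 5/3. Here |A + A| = 2|A| − 1 = 5, the minimum possible — so K = 5/3 is minimal, which holds iff A is an arithmetic progression.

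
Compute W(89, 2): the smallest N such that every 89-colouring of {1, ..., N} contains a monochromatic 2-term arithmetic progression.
W(89, 2) = 89 + 1 = 90

A 2-term AP is any pair of integers, so a monochromatic 2-AP exists iff some colour is used at least twice. With 89 colours, the colouring i ↦ i on {1, ..., 89} uses each colour once, avoiding any monochromatic pair, so W(89, 2) > 89. For {1, ..., 90}, pigeonhole forces two integers of the same colour, which form a monochromatic 2-AP. Hence W(89, 2) = 90.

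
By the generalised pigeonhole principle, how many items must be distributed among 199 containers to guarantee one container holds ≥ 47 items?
n = (47 − 1)·199 + 1 = 9155

By the generalised pigeonhole principle, to guarantee some box contains ≥ r objects we need more than (r − 1) · k objects total. Threshold: n = (r − 1) · k + 1. With r = 47 and k = 199: n = 46 · 199 + 1 = 9154 + 1 = 9155. For n = 9154 = 46 · 199, we can put exactly 46 objects in every box, avoiding 47 in any single one — so 9155 is tight.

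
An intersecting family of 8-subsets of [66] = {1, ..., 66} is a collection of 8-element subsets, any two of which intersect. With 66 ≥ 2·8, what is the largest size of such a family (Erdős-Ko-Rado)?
max |F| = C(65, 7) = 696190560

Erdős-Ko-Rado (1961): when n ≥ 2k, max |F| = C(n−1, k−1). The bound is attained by the star {A : i ∈ A} for any fixed i ∈ [n]. Here C(66−1, 8−1) = C(65, 7) = 696190560.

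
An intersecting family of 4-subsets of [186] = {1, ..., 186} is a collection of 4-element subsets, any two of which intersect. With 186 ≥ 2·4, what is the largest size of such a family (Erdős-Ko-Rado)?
max |F| = C(185, 3) = 1038220

The Erdős-Ko-Rado theorem states: for n ≥ 2k, an intersecting family of k-subsets of an n-element set has size at most C(n − 1, k − 1), with equality for 'star' families {A ⊆ [n] : |A| = k, i ∈ A} (fix an element i). For n = 186, k = 4: C(185, 3) = 1038220.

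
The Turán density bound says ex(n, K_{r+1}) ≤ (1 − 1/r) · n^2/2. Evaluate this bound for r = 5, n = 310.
Turán density bound = (4/5) · 310^2/2 = 38440

Turán's theorem: ex(n, K_{r+1}) is achieved by the complete r-partite Turán graph T(n, r) with parts as balanced as possible, and is at most (1 − 1/r) · n^2/2. For r = 5, n = 310: the density bound is (4/5) · 96100/2 = 38440. Since 5 ∣ 310, the Turán graph T(310, 5) has parts of equal size 62, and its edge count e(T(310, 5)) = 38440 attains the density bound exactly.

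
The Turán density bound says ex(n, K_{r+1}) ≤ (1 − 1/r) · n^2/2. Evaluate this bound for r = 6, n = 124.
Turán density bound = (5/6) · 124^2/2 = 19220/3 ≈ 6406.6667

Turán's theorem: ex(n, K_{r+1}) is achieved by the complete r-partite Turán graph T(n, r) with parts as balanced as possible, and is at most (1 − 1/r) · n^2/2. For r = 6, n = 124: the density bound is (5/6) · 15376/2 = 19220/3 ≈ 6406.6667. The integer-valued extremum is e(T(124, 6)) = 6406, which is strictly less than the density bound 19220/3 since 6 ∤ 124 (the parts of T(124, 6) cannot all be equal).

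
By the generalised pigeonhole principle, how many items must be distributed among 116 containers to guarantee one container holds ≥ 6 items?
n = (6 − 1)·116 + 1 = 581

By the generalised pigeonhole principle, to guarantee some box contains ≥ r objects we need more than (r − 1) · k objects total. Threshold: n = (r − 1) · k + 1. With r = 6 and k = 116: n = 5 · 116 + 1 = 580 + 1 = 581. For n = 580 = 5 · 116, we can put exactly 5 objects in every box, avoiding 6 in any single one — so 581 is tight.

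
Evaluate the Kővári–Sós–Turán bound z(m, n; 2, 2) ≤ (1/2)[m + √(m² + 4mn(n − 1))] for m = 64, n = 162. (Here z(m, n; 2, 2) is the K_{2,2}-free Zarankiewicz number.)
z(64, 162; 2, 2) ≤ (1/2)[64 + √(64² + 4·64·162·161)] = (1/2)[64 + √6681088] = 1324.39

Kővári–Sós–Turán: let r_1, ..., r_64 be the row sums and z = Σ r_i the total number of 1s. Each pair of columns can share at most one row with both entries 1 (else a 2×2 all-ones block appears), so Σ_i C(r_i, 2) ≤ C(162, 2) = 13041. By convexity Σ_i C(r_i, 2) ≥ 64·C(z/64, 2) = z(z − 64)/(2·64), giving z² − 64z − 64·162·161 ≤ 0 and hence z ≤ (1/2)[64 + √(4096 + 4·1669248)] = (1/2)[64 + √6681088] ≈ (1/2)(64 + 2584.7801) = 1324.39.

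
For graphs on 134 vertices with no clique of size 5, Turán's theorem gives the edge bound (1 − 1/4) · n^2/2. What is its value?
Turán density bound = (3/4) · 134^2/2 = 13467/2 ≈ 6733.5

Turán's theorem: ex(n, K_{r+1}) is achieved by the complete r-partite Turán graph T(n, r) with parts as balanced as possible, and is at most (1 − 1/r) · n^2/2. For r = 4, n = 134: the density bound is (3/4) · 17956/2 = 13467/2 ≈ 6733.5. The integer-valued extremum is e(T(134, 4)) = 6733, which is strictly less than the density bound 13467/2 since 4 ∤ 134 (the parts of T(134, 4) cannot all be equal).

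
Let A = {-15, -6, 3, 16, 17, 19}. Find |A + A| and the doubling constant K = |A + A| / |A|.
K = |A + A| / |A| = 20/6 = 10/3

Enumerate A + A = {a + b : a, b ∈ A}. With |A| = 6, there are |A|^2 = 36 ordered sum pairs; collecting distinct values, A + A = {-30, -21, -12, -3, 1, 2, 4, 6, 10, 11, 13, 19, 20, 22, 32, 33, 34, 35, 36, 38}, so |A + A| = 20. Thus K = 20/6 = 10/3. For comparison, the minimum possible |A + A| over all 6-element sets is 2·6 − 1 = 11 (so min K = 11/6), attained only by arithmetic progressions.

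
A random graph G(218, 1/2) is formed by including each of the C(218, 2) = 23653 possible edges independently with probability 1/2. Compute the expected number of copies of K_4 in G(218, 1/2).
E[# K_4] = C(218, 4) · (1/2)^C(4, 2) = 91537110 / 2^6 = 45768555/32 = 1430267.34375

For each 4-subset S of vertices (there are C(218, 4) = 91537110 such S), let X_S = 1 if S induces a K_4 (all C(4, 2) = 6 edges present). Then P(X_S = 1) = (1/2)^6 = 1/64. By linearity of expectation, E[# K_4] = C(218, 4) · (1/2)^6 = 91537110 / 64 = 45768555/32 = 1430267.34375.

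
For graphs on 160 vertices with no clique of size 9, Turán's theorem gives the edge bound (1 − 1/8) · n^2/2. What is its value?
Turán density bound = (7/8) · 160^2/2 = 11200

Turán's theorem: ex(n, K_{r+1}) is achieved by the complete r-partite Turán graph T(n, r) with parts as balanced as possible, and is at most (1 − 1/r) · n^2/2. For r = 8, n = 160: the density bound is (7/8) · 25600/2 = 11200. Since 8 ∣ 160, the Turán graph T(160, 8) has parts of equal size 20, and its edge count e(T(160, 8)) = 11200 attains the density bound exactly.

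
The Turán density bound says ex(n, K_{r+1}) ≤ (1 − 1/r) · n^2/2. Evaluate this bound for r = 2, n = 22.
Turán density bound = (1/2) · 22^2/2 = 121

Turán's theorem: ex(n, K_{r+1}) is achieved by the complete r-partite Turán graph T(n, r) with parts as balanced as possible, and is at most (1 − 1/r) · n^2/2. For r = 2, n = 22: the density bound is (1/2) · 484/2 = 121. Since 2 ∣ 22, the Turán graph T(22, 2) has parts of equal size 11, and its edge count e(T(22, 2)) = 121 attains the density bound exactly.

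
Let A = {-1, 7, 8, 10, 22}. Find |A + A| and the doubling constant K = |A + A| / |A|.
K = |A + A| / |A| = 15/5 = 3

Enumerate A + A = {a + b : a, b ∈ A}. With |A| = 5, there are |A|^2 = 25 ordered sum pairs; collecting distinct values, A + A = {-2, 6, 7, 9, 14, 15, 16, 17, 18, 20, 21, 29, 30, 32, 44}, so |A + A| = 15. Thus K = 15/5 = 3. For comparison, the minimum possible |A + A| over all 5-element sets is 2·5 − 1 = 9 (so min K = 9/5), attained only by arithmetic progressions.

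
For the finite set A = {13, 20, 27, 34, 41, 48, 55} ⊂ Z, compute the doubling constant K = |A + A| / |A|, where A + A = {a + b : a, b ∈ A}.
K = |A + A| / |A| = 13/7

Enumerate A + A = {a + b : a, b ∈ A}. With |A| = 7, there are |A|^2 = 49 ordered sum pairs; collecting distinct values, A + A = {26, 33, 40, 47, 54, 61, 68, 75, 82, 89, 96, 103, 110}, so |A + A| = 13. Thus K = 13/7. Here |A + A| = 2|A| − 1 = 13, the minimum possible — so K = 13/7 is minimal, which holds iff A is an arithmetic progression.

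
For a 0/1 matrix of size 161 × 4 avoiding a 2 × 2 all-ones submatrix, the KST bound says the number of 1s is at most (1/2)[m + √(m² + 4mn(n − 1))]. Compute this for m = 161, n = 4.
z(161, 4; 2, 2) ≤ (1/2)[161 + √(161² + 4·161·4·3)] = (1/2)[161 + √33649] = 172.2183

Kővári–Sós–Turán: let r_1, ..., r_161 be the row sums and z = Σ r_i the total number of 1s. Each pair of columns can share at most one row with both entries 1 (else a 2×2 all-ones block appears), so Σ_i C(r_i, 2) ≤ C(4, 2) = 6. By convexity Σ_i C(r_i, 2) ≥ 161·C(z/161, 2) = z(z − 161)/(2·161), giving z² − 161z − 161·4·3 ≤ 0 and hence z ≤ (1/2)[161 + √(25921 + 4·1932)] = (1/2)[161 + √33649] ≈ (1/2)(161 + 183.4366) = 172.2183.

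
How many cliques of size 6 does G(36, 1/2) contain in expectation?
E[# K_6] = C(36, 6) · (1/2)^C(6, 2) = 1947792 / 2^15 = 121737/2048 ≈ 59.441895

For each 6-subset S of vertices (there are C(36, 6) = 1947792 such S), let X_S = 1 if S induces a K_6 (all C(6, 2) = 15 edges present). Then P(X_S = 1) = (1/2)^15 = 1/32768. By linearity of expectation, E[# K_6] = C(36, 6) · (1/2)^15 = 1947792 / 32768 = 121737/2048 ≈ 59.441895.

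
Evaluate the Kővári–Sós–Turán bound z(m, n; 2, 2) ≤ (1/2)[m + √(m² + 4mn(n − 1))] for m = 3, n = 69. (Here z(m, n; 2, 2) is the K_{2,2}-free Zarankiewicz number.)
z(3, 69; 2, 2) ≤ (1/2)[3 + √(3² + 4·3·69·68)] = (1/2)[3 + √56313] = 120.1518

Kővári–Sós–Turán: let r_1, ..., r_3 be the row sums and z = Σ r_i the total number of 1s. Each pair of columns can share at most one row with both entries 1 (else a 2×2 all-ones block appears), so Σ_i C(r_i, 2) ≤ C(69, 2) = 2346. By convexity Σ_i C(r_i, 2) ≥ 3·C(z/3, 2) = z(z − 3)/(2·3), giving z² − 3z − 3·69·68 ≤ 0 and hence z ≤ (1/2)[3 + √(9 + 4·14076)] = (1/2)[3 + √56313] ≈ (1/2)(3 + 237.3036) = 120.1518.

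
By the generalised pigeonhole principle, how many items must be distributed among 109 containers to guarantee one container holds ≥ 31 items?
n = (31 − 1)·109 + 1 = 3271

By the generalised pigeonhole principle, to guarantee some box contains ≥ r objects we need more than (r − 1) · k objects total. Threshold: n = (r − 1) · k + 1. With r = 31 and k = 109: n = 30 · 109 + 1 = 3270 + 1 = 3271. For n = 3270 = 30 · 109, we can put exactly 30 objects in every box, avoiding 31 in any single one — so 3271 is tight.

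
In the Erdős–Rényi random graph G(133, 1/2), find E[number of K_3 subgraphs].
E[# K_3] = C(133, 3) · (1/2)^C(3, 2) = 383306 / 2^3 = 191653/4 = 47913.25

For each 3-subset S of vertices (there are C(133, 3) = 383306 such S), let X_S = 1 if S induces a K_3 (all C(3, 2) = 3 edges present). Then P(X_S = 1) = (1/2)^3 = 1/8. By linearity of expectation, E[# K_3] = C(133, 3) · (1/2)^3 = 383306 / 8 = 191653/4 = 47913.25.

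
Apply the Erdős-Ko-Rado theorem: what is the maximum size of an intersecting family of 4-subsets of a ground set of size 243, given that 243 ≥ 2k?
max |F| = C(242, 3) = 2332880

The Erdős-Ko-Rado theorem states: for n ≥ 2k, an intersecting family of k-subsets of an n-element set has size at most C(n − 1, k − 1), with equality for 'star' families {A ⊆ [n] : |A| = k, i ∈ A} (fix an element i). For n = 243, k = 4: C(242, 3) = 2332880.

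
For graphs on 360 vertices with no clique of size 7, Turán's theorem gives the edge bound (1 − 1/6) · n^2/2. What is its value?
Turán density bound = (5/6) · 360^2/2 = 54000

Turán's theorem: ex(n, K_{r+1}) is achieved by the complete r-partite Turán graph T(n, r) with parts as balanced as possible, and is at most (1 − 1/r) · n^2/2. For r = 6, n = 360: the density bound is (5/6) · 129600/2 = 54000. Since 6 ∣ 360, the Turán graph T(360, 6) has parts of equal size 60, and its edge count e(T(360, 6)) = 54000 attains the density bound exactly.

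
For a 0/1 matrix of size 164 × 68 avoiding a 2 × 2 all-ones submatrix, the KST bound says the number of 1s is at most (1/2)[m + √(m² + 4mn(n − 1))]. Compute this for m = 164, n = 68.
z(164, 68; 2, 2) ≤ (1/2)[164 + √(164² + 4·164·68·67)] = (1/2)[164 + √3015632] = 950.2788

Kővári–Sós–Turán: let r_1, ..., r_164 be the row sums and z = Σ r_i the total number of 1s. Each pair of columns can share at most one row with both entries 1 (else a 2×2 all-ones block appears), so Σ_i C(r_i, 2) ≤ C(68, 2) = 2278. By convexity Σ_i C(r_i, 2) ≥ 164·C(z/164, 2) = z(z − 164)/(2·164), giving z² − 164z − 164·68·67 ≤ 0 and hence z ≤ (1/2)[164 + √(26896 + 4·747184)] = (1/2)[164 + √3015632] ≈ (1/2)(164 + 1736.5575) = 950.2788.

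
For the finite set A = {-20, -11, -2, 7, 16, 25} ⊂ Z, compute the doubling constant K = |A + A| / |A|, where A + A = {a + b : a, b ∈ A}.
K = |A + A| / |A| = 11/6

Enumerate A + A = {a + b : a, b ∈ A}. With |A| = 6, there are |A|^2 = 36 ordered sum pairs; collecting distinct values, A + A = {-40, -31, -22, -13, -4, 5, 14, 23, 32, 41, 50}, so |A + A| = 11. Thus K = 11/6. Here |A + A| = 2|A| − 1 = 11, the minimum possible — so K = 11/6 is minimal, which holds iff A is an arithmetic progression.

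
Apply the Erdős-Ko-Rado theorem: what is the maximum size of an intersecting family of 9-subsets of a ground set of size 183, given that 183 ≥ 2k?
max |F| = C(182, 8) = 25544591422350

The Erdős-Ko-Rado theorem states: for n ≥ 2k, an intersecting family of k-subsets of an n-element set has size at most C(n − 1, k − 1), with equality for 'star' families {A ⊆ [n] : |A| = k, i ∈ A} (fix an element i). For n = 183, k = 9: C(182, 8) = 25544591422350.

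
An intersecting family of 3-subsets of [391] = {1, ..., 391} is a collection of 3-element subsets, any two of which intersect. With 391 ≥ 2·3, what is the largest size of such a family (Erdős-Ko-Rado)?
max |F| = C(390, 2) = 75855

Erdős-Ko-Rado (1961): when n ≥ 2k, max |F| = C(n−1, k−1). The bound is attained by the star {A : i ∈ A} for any fixed i ∈ [n]. Here C(391−1, 3−1) = C(390, 2) = 75855.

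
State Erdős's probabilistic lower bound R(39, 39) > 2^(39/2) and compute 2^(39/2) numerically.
2^(39/2) = 741455.2002; so R(39, 39) > 741455.2002

Colour each edge of K_n uniformly at random with red/blue. The expected number of monochromatic K_39 is C(n, 39) · 2 · 2^(−C(39,2)). If C(n, 39) · 2^(1 − C(39,2)) < 1, then with positive probability no monochromatic K_39 exists, so R(39, 39) > n. The standard estimate C(n, 39) ≤ n^39/39! shows this inequality holds whenever n ≤ 2^(39/2) (since 39! · 2^(C(39,2) − 1) > 2^(39^2/2) ≥ n^39). Hence R(39, 39) > 2^(39/2) = 741455.2002.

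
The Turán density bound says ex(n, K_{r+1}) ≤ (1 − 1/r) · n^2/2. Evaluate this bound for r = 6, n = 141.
Turán density bound = (5/6) · 141^2/2 = 33135/4 ≈ 8283.75

Turán's theorem: ex(n, K_{r+1}) is achieved by the complete r-partite Turán graph T(n, r) with parts as balanced as possible, and is at most (1 − 1/r) · n^2/2. For r = 6, n = 141: the density bound is (5/6) · 19881/2 = 33135/4 ≈ 8283.75. The integer-valued extremum is e(T(141, 6)) = 8283, which is strictly less than the density bound 33135/4 since 6 ∤ 141 (the parts of T(141, 6) cannot all be equal).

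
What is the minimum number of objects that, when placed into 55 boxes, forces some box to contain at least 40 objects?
n = (40 − 1)·55 + 1 = 2146

By the generalised pigeonhole principle, to guarantee some box contains ≥ r objects we need more than (r − 1) · k objects total. Threshold: n = (r − 1) · k + 1. With r = 40 and k = 55: n = 39 · 55 + 1 = 2145 + 1 = 2146. For n = 2145 = 39 · 55, we can put exactly 39 objects in every box, avoiding 40 in any single one — so 2146 is tight.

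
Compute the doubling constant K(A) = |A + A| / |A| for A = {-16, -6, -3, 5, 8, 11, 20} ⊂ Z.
K = |A + A| / |A| = 25/7

Enumerate A + A = {a + b : a, b ∈ A}. With |A| = 7, there are |A|^2 = 49 ordered sum pairs; collecting distinct values, A + A = {-32, -22, -19, -12, -11, -9, -8, -6, -5, -1, 2, 4, 5, 8, 10, 13, 14, 16, 17, 19, 22, 25, 28, 31, 40}, so |A + A| = 25. Thus K = 25/7. For comparison, the minimum possible |A + A| over all 7-element sets is 2·7 − 1 = 13 (so min K = 13/7), attained only by arithmetic progressions.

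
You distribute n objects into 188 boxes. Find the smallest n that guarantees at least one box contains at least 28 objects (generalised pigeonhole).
n = (28 − 1)·188 + 1 = 5077

By the generalised pigeonhole principle, to guarantee some box contains ≥ r objects we need more than (r − 1) · k objects total. Threshold: n = (r − 1) · k + 1. With r = 28 and k = 188: n = 27 · 188 + 1 = 5076 + 1 = 5077. For n = 5076 = 27 · 188, we can put exactly 27 objects in every box, avoiding 28 in any single one — so 5077 is tight.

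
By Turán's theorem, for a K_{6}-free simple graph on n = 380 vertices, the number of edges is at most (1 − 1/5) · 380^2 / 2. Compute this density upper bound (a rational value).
Turán density bound = (4/5) · 380^2/2 = 57760

Turán's theorem: ex(n, K_{r+1}) is achieved by the complete r-partite Turán graph T(n, r) with parts as balanced as possible, and is at most (1 − 1/r) · n^2/2. For r = 5, n = 380: the density bound is (4/5) · 144400/2 = 57760. Since 5 ∣ 380, the Turán graph T(380, 5) has parts of equal size 76, and its edge count e(T(380, 5)) = 57760 attains the density bound exactly.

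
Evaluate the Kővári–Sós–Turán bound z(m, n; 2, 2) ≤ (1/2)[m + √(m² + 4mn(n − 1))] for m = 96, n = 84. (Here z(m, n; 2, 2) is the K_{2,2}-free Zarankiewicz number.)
z(96, 84; 2, 2) ≤ (1/2)[96 + √(96² + 4·96·84·83)] = (1/2)[96 + √2686464] = 867.5218

Kővári–Sós–Turán: let r_1, ..., r_96 be the row sums and z = Σ r_i the total number of 1s. Each pair of columns can share at most one row with both entries 1 (else a 2×2 all-ones block appears), so Σ_i C(r_i, 2) ≤ C(84, 2) = 3486. By convexity Σ_i C(r_i, 2) ≥ 96·C(z/96, 2) = z(z − 96)/(2·96), giving z² − 96z − 96·84·83 ≤ 0 and hence z ≤ (1/2)[96 + √(9216 + 4·669312)] = (1/2)[96 + √2686464] ≈ (1/2)(96 + 1639.0436) = 867.5218.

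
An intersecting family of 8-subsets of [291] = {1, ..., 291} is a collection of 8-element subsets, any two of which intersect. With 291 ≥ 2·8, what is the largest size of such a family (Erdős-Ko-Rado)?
max |F| = C(290, 7) = 31817710198560

The Erdős-Ko-Rado theorem states: for n ≥ 2k, an intersecting family of k-subsets of an n-element set has size at most C(n − 1, k − 1), with equality for 'star' families {A ⊆ [n] : |A| = k, i ∈ A} (fix an element i). For n = 291, k = 8: C(290, 7) = 31817710198560.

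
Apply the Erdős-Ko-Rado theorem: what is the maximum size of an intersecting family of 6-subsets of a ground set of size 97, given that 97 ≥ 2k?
max |F| = C(96, 5) = 61124064

The Erdős-Ko-Rado theorem states: for n ≥ 2k, an intersecting family of k-subsets of an n-element set has size at most C(n − 1, k − 1), with equality for 'star' families {A ⊆ [n] : |A| = k, i ∈ A} (fix an element i). For n = 97, k = 6: C(96, 5) = 61124064.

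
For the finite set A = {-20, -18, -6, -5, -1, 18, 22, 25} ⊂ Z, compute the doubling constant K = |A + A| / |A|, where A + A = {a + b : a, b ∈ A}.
K = |A + A| / |A| = 34/8 = 17/4

Enumerate A + A = {a + b : a, b ∈ A}. With |A| = 8, there are |A|^2 = 64 ordered sum pairs; collecting distinct values, A + A = {-40, -38, -36, -26, -25, -24, -23, -21, -19, -12, -11, -10, -7, -6, -2, 0, 2, 4, 5, 7, 12, 13, 16, 17, 19, 20, 21, 24, 36, 40, 43, 44, 47, 50}, so |A + A| = 34. Thus K = 34/8 = 17/4. For comparison, the minimum possible |A + A| over all 8-element sets is 2·8 − 1 = 15 (so min K = 15/8), attained only by arithmetic progressions.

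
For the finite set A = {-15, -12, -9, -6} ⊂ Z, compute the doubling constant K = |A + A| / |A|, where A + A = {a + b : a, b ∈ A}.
K = |A + A| / |A| = 7/4

Enumerate A + A = {a + b : a, b ∈ A}. With |A| = 4, there are |A|^2 = 16 ordered sum pairs; collecting distinct values, A + A = {-30, -27, -24, -21, -18, -15, -12}, so |A + A| = 7. Thus K = 7/4. Here |A + A| = 2|A| − 1 = 7, the minimum possible — so K = 7/4 is minimal, which holds iff A is an arithmetic progression.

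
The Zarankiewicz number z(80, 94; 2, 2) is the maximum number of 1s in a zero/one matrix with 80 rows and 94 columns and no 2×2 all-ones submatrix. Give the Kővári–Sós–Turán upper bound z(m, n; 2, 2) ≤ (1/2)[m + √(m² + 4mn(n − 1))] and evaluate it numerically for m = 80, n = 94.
z(80, 94; 2, 2) ≤ (1/2)[80 + √(80² + 4·80·94·93)] = (1/2)[80 + √2803840] = 877.2335

Kővári–Sós–Turán: let r_1, ..., r_80 be the row sums and z = Σ r_i the total number of 1s. Each pair of columns can share at most one row with both entries 1 (else a 2×2 all-ones block appears), so Σ_i C(r_i, 2) ≤ C(94, 2) = 4371. By convexity Σ_i C(r_i, 2) ≥ 80·C(z/80, 2) = z(z − 80)/(2·80), giving z² − 80z − 80·94·93 ≤ 0 and hence z ≤ (1/2)[80 + √(6400 + 4·699360)] = (1/2)[80 + √2803840] ≈ (1/2)(80 + 1674.4671) = 877.2335.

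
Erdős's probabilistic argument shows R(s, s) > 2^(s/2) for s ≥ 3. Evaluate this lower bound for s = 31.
2^(31/2) = 46340.95; so R(31, 31) > 46340.95

Colour each edge of K_n uniformly at random with red/blue. The expected number of monochromatic K_31 is C(n, 31) · 2 · 2^(−C(31,2)). If C(n, 31) · 2^(1 − C(31,2)) < 1, then with positive probability no monochromatic K_31 exists, so R(31, 31) > n. The standard estimate C(n, 31) ≤ n^31/31! shows this inequality holds whenever n ≤ 2^(31/2) (since 31! · 2^(C(31,2) − 1) > 2^(31^2/2) ≥ n^31). Hence R(31, 31) > 2^(31/2) = 46340.95.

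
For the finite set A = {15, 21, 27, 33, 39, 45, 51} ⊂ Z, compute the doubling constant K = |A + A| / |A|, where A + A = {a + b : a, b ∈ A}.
K = |A + A| / |A| = 13/7

Enumerate A + A = {a + b : a, b ∈ A}. With |A| = 7, there are |A|^2 = 49 ordered sum pairs; collecting distinct values, A + A = {30, 36, 42, 48, 54, 60, 66, 72, 78, 84, 90, 96, 102}, so |A + A| = 13. Thus K = 13/7. Here |A + A| = 2|A| − 1 = 13, the minimum possible — so K = 13/7 is minimal, which holds iff A is an arithmetic progression.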